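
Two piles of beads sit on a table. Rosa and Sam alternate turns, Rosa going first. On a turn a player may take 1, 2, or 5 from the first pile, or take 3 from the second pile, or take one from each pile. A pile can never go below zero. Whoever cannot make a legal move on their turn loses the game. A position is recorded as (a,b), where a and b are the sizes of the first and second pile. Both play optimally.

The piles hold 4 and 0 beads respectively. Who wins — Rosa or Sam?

Work bottom-up. With no move the player to move loses. Otherwise the position is W if at least one move leads to an L position for the opponent, and L if every move leads to a W.
No move ever increases a pile, so every position that can arise here has a ≤ 4 and b ≤ 0; it is enough to label the cells with 0 ≤ a ≤ 4 and 0 ≤ b ≤ 0.
Every move lowers a or b (never raises either), so fill the grid row by row in increasing a, and left to right within a row: each cell's successors are then already labelled.
      b=0
a=0:    L
a=1:    W
a=2:    W
a=3:    L
a=4:    W
Cells with no legal move (terminal, hence L): (0,0).
The remaining L cells, each justified by listing all of its moves:
(3,0): L (options (2,0)(W), (1,0)(W) are all W)
Every other cell has at least one move into one of the L cells above, so it is W.
From (4,0) Rosa can move to (3,0), reaching an L position.

Rosa wins.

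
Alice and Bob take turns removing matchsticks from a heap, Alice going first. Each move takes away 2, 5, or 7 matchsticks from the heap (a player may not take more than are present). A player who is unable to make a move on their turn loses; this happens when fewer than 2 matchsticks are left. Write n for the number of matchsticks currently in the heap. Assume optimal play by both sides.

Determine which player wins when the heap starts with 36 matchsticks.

Bob wins.

Positions with no move are L. A position that does have a move is losing for the player to move precisely when every available move leads to a winning position for the opponent. Fill in the labels:
n=0: no move → L
n=1: no move → L
n=2: reaches L-position 0 → W
n=3: reaches L-position 1 → W
n=4: only reaches 2(W), which is W → L
n=5: reaches L-position 0 → W
n=6: reaches L-position 4 → W
n=7: reaches L-position 0 → W
n=8: reaches L-position 1 → W
n=9: reaches L-position 4 → W
n=10: only reaches 8(W), 5(W), 3(W), all W → L
n=11: reaches L-position 4 → W
n=12: reaches L-position 10 → W
n=13: only reaches 11(W), 8(W), 6(W), all W → L
n=14: only reaches 12(W), 9(W), 7(W), all W → L
n=15: reaches L-position 13 → W
n=16: reaches L-position 14 → W
n=17: reaches L-position 10 → W
n=18: reaches L-position 13 → W
n=19: reaches L-position 14 → W
n=20: reaches L-position 13 → W
n=21: reaches L-position 14 → W
n=22: only reaches 20(W), 17(W), 15(W), all W → L
n=23: only reaches 21(W), 18(W), 16(W), all W → L
n=24: reaches L-position 22 → W
n=25: reaches L-position 23 → W
n=26: only reaches 24(W), 21(W), 19(W), all W → L
n=27: reaches L-position 22 → W
n=28: reaches L-position 26 → W
n=29: reaches L-position 22 → W
n=30: reaches L-position 23 → W
n=31: reaches L-position 26 → W
n=32: only reaches 30(W), 27(W), 25(W), all W → L
n=33: reaches L-position 26 → W
n=34: reaches L-position 32 → W
n=35: only reaches 33(W), 30(W), 28(W), all W → L
n=36: only reaches 34(W), 31(W), 29(W), all W → L
Every move from 36 reaches a W position, so the mover loses.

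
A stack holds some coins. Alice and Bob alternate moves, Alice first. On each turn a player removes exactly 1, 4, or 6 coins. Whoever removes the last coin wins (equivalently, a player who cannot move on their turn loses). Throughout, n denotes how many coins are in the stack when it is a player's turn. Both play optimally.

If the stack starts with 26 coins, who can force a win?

Compute win/loss labels from the base case upward. A position with no move is L. Any other position is W if it can reach an L in one move, else L.
n=0: no move → L
n=1: W (go to 0, an L position)
n=2: L (sole option 1(W) is W)
n=3: W (go to 2, an L position)
n=4: W (go to 0, an L position)
n=5: L (options 4(W), 1(W) are all W)
n=6: W (go to 5, an L position)
n=7: L (options 6(W), 3(W), 1(W) are all W)
n=8: W (go to 7, an L position)
n=9: W (go to 5, an L position)
n=10: L (options 9(W), 6(W), 4(W) are all W)
n=11: W (go to 10, an L position)
n=12: L (options 11(W), 8(W), 6(W) are all W)
n=13: W (go to 12, an L position)
n=14: W (go to 10, an L position)
n=15: L (options 14(W), 11(W), 9(W) are all W)
n=16: W (go to 15, an L position)
n=17: L (options 16(W), 13(W), 11(W) are all W)
n=18: W (go to 17, an L position)
n=19: W (go to 15, an L position)
n=20: L (options 19(W), 16(W), 14(W) are all W)
n=21: W (go to 20, an L position)
n=22: L (options 21(W), 18(W), 16(W) are all W)
n=23: W (go to 22, an L position)
n=24: W (go to 20, an L position)
n=25: L (options 24(W), 21(W), 19(W) are all W)
n=26: W (go to 25, an L position)
From 26 Alice can remove 1, leaving 25, reaching an L position.

Alice wins.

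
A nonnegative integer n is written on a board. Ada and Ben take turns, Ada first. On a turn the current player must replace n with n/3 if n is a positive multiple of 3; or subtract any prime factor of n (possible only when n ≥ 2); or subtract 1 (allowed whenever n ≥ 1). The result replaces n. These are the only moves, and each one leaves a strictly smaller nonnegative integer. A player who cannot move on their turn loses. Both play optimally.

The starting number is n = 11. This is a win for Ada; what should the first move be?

Move to 0.

Work bottom-up. With no move the player to move loses. Otherwise the position is W if at least one move leads to an L position for the opponent, and L if every move leads to a W.
n=0: no move → L
n=1: can move to 0, which is L ⇒ W
n=2: can move to 0, which is L ⇒ W
n=3: can move to 0, which is L ⇒ W
n=4: moves to 2(W), 3(W); every one is W ⇒ L
n=5: can move to 0, which is L ⇒ W
n=6: can move to 4, which is L ⇒ W
n=7: can move to 0, which is L ⇒ W
n=8: moves to 6(W), 7(W); every one is W ⇒ L
n=9: can move to 8, which is L ⇒ W
n=10: can move to 8, which is L ⇒ W
n=11: can move to 0, which is L ⇒ W
From 11, the L positions reachable in one move are: 0.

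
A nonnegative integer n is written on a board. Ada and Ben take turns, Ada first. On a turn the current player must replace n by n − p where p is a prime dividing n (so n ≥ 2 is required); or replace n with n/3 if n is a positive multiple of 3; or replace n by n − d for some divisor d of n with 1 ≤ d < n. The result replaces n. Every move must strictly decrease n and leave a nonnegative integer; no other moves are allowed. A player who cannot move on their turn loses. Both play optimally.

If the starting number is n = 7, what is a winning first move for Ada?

Move to 0.

Positions with no move are L. A position that does have a move is losing for the player to move precisely when every available move leads to a winning position for the opponent. Fill in the labels:
n=0: no move → L
n=1: no move → L
n=2: W (go to 0, an L position)
n=3: W (go to 0, an L position)
n=4: L (options 2(W), 3(W) are all W)
n=5: W (go to 0, an L position)
n=6: W (go to 4, an L position)
n=7: W (go to 0, an L position)
From 7, the L positions reachable in one move are: 0.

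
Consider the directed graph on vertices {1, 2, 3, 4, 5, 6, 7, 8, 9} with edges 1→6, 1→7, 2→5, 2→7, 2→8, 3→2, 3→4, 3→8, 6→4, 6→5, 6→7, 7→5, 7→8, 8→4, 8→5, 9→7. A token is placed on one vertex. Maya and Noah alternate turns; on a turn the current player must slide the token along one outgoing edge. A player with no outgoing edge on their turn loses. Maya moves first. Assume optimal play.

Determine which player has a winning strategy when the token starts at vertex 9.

Noah wins.

Build the W/L table. Terminal = L. A non-terminal position is W if it has a move to some L; otherwise it is L.
Every edge goes from a vertex to one that appears earlier in the order 5, 4, 8, 7, 2, 6, 1, 9, 3, so processing vertices in that order labels each vertex after all of its successors.
5: no outgoing edge → L
4: no outgoing edge → L
8: can move to 4, which is L ⇒ W
7: can move to 5, which is L ⇒ W
2: can move to 5, which is L ⇒ W
6: can move to 4, which is L ⇒ W
1: moves to 6(W), 7(W); every one is W ⇒ L
9: the only move is to 7(W), a W ⇒ L
3: can move to 4, which is L ⇒ W
The starting position 9 is L: whatever Maya does, the opponent receives a W position.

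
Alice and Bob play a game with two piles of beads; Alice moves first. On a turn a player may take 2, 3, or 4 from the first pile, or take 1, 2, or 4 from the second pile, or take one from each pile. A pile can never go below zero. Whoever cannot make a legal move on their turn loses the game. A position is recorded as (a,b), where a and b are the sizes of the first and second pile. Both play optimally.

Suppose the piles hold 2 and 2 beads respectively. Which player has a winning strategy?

Bob wins.

Positions with no move are L. A position that does have a move is losing for the player to move precisely when every available move leads to a winning position for the opponent. Fill in the labels:
No move ever increases a pile, so every position that can arise here has a ≤ 2 and b ≤ 2; it is enough to label the cells with 0 ≤ a ≤ 2 and 0 ≤ b ≤ 2.
Every move lowers a or b (never raises either), so fill the grid row by row in increasing a, and left to right within a row: each cell's successors are then already labelled.
      b=0  b=1  b=2
a=0:    L    W    W
a=1:    L    W    W
a=2:    W    W    L
Cells with no legal move (terminal, hence L): (0,0), (1,0).
The remaining L cells, each justified by listing all of its moves:
(2,2): →(0,2)(W), (2,1)(W), (2,0)(W), (1,1)(W) — all W, so L
Every other cell has at least one move into one of the L cells above, so it is W.
Every move from (2,2) reaches a W position, so the mover loses.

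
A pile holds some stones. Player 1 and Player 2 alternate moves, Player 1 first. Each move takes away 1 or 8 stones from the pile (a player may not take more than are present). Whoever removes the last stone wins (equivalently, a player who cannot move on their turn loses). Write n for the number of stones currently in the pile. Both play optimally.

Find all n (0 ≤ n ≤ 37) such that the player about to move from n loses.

0, 2, 4, 6, 9, 11, 13, 15, 18, 20, 22, 24, 27, 29, 31, 33, 36

Classify positions by backward induction: terminal positions (no move available) are L. From any other position, the mover wins iff some move reaches an L.
n=0: no move → L
n=1: can move to 0, which is L ⇒ W
n=2: the only move is to 1(W), a W ⇒ L
n=3: can move to 2, which is L ⇒ W
n=4: the only move is to 3(W), a W ⇒ L
n=5: can move to 4, which is L ⇒ W
n=6: the only move is to 5(W), a W ⇒ L
n=7: can move to 6, which is L ⇒ W
n=8: can move to 0, which is L ⇒ W
n=9: moves to 8(W), 1(W); every one is W ⇒ L
n=10: can move to 9, which is L ⇒ W
n=11: moves to 10(W), 3(W); every one is W ⇒ L
n=12: can move to 11, which is L ⇒ W
n=13: moves to 12(W), 5(W); every one is W ⇒ L
n=14: can move to 13, which is L ⇒ W
n=15: moves to 14(W), 7(W); every one is W ⇒ L
n=16: can move to 15, which is L ⇒ W
n=17: can move to 9, which is L ⇒ W
n=18: moves to 17(W), 10(W); every one is W ⇒ L
n=19: can move to 18, which is L ⇒ W
n=20: moves to 19(W), 12(W); every one is W ⇒ L
n=21: can move to 20, which is L ⇒ W
n=22: moves to 21(W), 14(W); every one is W ⇒ L
n=23: can move to 22, which is L ⇒ W
n=24: moves to 23(W), 16(W); every one is W ⇒ L
n=25: can move to 24, which is L ⇒ W
n=26: can move to 18, which is L ⇒ W
n=27: moves to 26(W), 19(W); every one is W ⇒ L
n=28: can move to 27, which is L ⇒ W
n=29: moves to 28(W), 21(W); every one is W ⇒ L
n=30: can move to 29, which is L ⇒ W
n=31: moves to 30(W), 23(W); every one is W ⇒ L
n=32: can move to 31, which is L ⇒ W
n=33: moves to 32(W), 25(W); every one is W ⇒ L
n=34: can move to 33, which is L ⇒ W
n=35: can move to 27, which is L ⇒ W
n=36: moves to 35(W), 28(W); every one is W ⇒ L
n=37: can move to 36, which is L ⇒ W
The losing starting values of n are exactly the entries labelled L in this table (17 of them).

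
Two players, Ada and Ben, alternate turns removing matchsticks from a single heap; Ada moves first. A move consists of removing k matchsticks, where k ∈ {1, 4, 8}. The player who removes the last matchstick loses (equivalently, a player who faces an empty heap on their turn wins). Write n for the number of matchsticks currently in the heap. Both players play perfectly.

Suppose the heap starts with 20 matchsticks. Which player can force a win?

Label each position W (a win for the player to move) or L (a loss). A position with no legal move is W; any other position is W exactly when some move reaches an L, and L when every move reaches a W.
n=0: no move; the opponent has just taken the last matchstick and therefore loses → W
n=1: L (sole option 0(W) is W)
n=2: W (go to 1, an L position)
n=3: L (sole option 2(W) is W)
n=4: W (go to 3, an L position)
n=5: W (go to 1, an L position)
n=6: L (options 5(W), 2(W) are all W)
n=7: W (go to 6, an L position)
n=8: L (options 7(W), 4(W), 0(W) are all W)
n=9: W (go to 8, an L position)
n=10: W (go to 6, an L position)
n=11: W (go to 3, an L position)
n=12: W (go to 8, an L position)
n=13: L (options 12(W), 9(W), 5(W) are all W)
n=14: W (go to 13, an L position)
n=15: L (options 14(W), 11(W), 7(W) are all W)
n=16: W (go to 15, an L position)
n=17: W (go to 13, an L position)
n=18: L (options 17(W), 14(W), 10(W) are all W)
n=19: W (go to 18, an L position)
n=20: L (options 19(W), 16(W), 12(W) are all W)
The starting position 20 is L: whatever Ada does, the opponent receives a W position.

Ben wins.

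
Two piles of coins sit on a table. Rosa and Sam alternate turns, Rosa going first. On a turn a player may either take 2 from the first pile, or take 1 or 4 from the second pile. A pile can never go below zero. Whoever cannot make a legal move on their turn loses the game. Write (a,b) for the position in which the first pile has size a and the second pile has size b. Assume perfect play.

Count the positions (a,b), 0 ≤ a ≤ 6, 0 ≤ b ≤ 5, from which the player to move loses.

18

Compute win/loss labels from the base case upward. A position with no move is L. Any other position is W if it can reach an L in one move, else L.
Every move lowers a or b (never raises either), so fill the grid row by row in increasing a, and left to right within a row: each cell's successors are then already labelled.
      b=0  b=1  b=2  b=3  b=4  b=5
a=0:    L    W    L    W    W    L
a=1:    L    W    L    W    W    L
a=2:    W    L    W    L    W    W
a=3:    W    L    W    L    W    W
a=4:    L    W    L    W    W    L
a=5:    L    W    L    W    W    L
a=6:    W    L    W    L    W    W
Cells with no legal move (terminal, hence L): (0,0), (1,0).
The remaining L cells, each justified by listing all of its moves:
(0,2): L (sole option (0,1)(W) is W)
(0,5): L (options (0,4)(W), (0,1)(W) are all W)
(1,2): L (sole option (1,1)(W) is W)
(1,5): L (options (1,4)(W), (1,1)(W) are all W)
(2,1): L (options (0,1)(W), (2,0)(W) are all W)
(2,3): L (options (0,3)(W), (2,2)(W) are all W)
(3,1): L (options (1,1)(W), (3,0)(W) are all W)
(3,3): L (options (1,3)(W), (3,2)(W) are all W)
(4,0): L (sole option (2,0)(W) is W)
(4,2): L (options (2,2)(W), (4,1)(W) are all W)
(4,5): L (options (2,5)(W), (4,4)(W), (4,1)(W) are all W)
(5,0): L (sole option (3,0)(W) is W)
(5,2): L (options (3,2)(W), (5,1)(W) are all W)
(5,5): L (options (3,5)(W), (5,4)(W), (5,1)(W) are all W)
(6,1): L (options (4,1)(W), (6,0)(W) are all W)
(6,3): L (options (4,3)(W), (6,2)(W) are all W)
Every other cell has at least one move into one of the L cells above, so it is W.
L cells per row: a=0: 3, a=1: 3, a=2: 2, a=3: 2, a=4: 3, a=5: 3, a=6: 2; total 18.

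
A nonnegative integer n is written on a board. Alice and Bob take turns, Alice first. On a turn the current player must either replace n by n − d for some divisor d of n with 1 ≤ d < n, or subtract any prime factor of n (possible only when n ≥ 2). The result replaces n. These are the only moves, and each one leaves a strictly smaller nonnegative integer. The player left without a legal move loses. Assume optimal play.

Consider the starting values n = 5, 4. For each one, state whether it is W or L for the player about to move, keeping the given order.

5: W, 4: L

Work bottom-up. With no move the player to move loses. Otherwise the position is W if at least one move leads to an L position for the opponent, and L if every move leads to a W.
n=0: no move → L
n=1: no move → L
n=2: →0(L), so W
n=3: →0(L), so W
n=4: →2(W), 3(W) — all W, so L
n=5: →0(L), so W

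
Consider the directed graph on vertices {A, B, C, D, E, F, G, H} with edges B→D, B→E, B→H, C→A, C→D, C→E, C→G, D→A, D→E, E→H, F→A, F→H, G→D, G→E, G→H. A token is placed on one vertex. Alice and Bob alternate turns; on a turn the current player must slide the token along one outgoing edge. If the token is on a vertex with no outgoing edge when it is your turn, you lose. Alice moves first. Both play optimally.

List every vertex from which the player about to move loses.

Build the W/L table. Terminal = L. A non-terminal position is W if it has a move to some L; otherwise it is L.
Every edge goes from a vertex to one that appears earlier in the order H, A, E, F, D, B, G, C, so processing vertices in that order labels each vertex after all of its successors.
H: no outgoing edge → L
A: no outgoing edge → L
E: →H(L), so W
F: →A(L), so W
D: →A(L), so W
B: →H(L), so W
G: →H(L), so W
C: →A(L), so W
Reading off the rows marked L gives the requested list; there are 2 such vertices.

A, H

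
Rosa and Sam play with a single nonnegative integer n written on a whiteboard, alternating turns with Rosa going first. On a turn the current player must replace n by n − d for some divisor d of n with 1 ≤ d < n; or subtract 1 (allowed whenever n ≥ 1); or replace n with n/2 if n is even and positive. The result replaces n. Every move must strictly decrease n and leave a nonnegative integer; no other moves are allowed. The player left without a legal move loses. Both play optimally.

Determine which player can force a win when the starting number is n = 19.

Sam wins.

Use the standard recursion: the mover loses at a terminal position; elsewhere, the mover wins exactly when some move hands the opponent an L position.
n=0: no move → L
n=1: can move to 0, which is L ⇒ W
n=2: the only move is to 1(W), a W ⇒ L
n=3: can move to 2, which is L ⇒ W
n=4: can move to 2, which is L ⇒ W
n=5: the only move is to 4(W), a W ⇒ L
n=6: can move to 5, which is L ⇒ W
n=7: the only move is to 6(W), a W ⇒ L
n=8: can move to 7, which is L ⇒ W
n=9: moves to 6(W), 8(W); every one is W ⇒ L
n=10: can move to 5, which is L ⇒ W
n=11: the only move is to 10(W), a W ⇒ L
n=12: can move to 9, which is L ⇒ W
n=13: the only move is to 12(W), a W ⇒ L
n=14: can move to 7, which is L ⇒ W
n=15: moves to 10(W), 12(W), 14(W); every one is W ⇒ L
n=16: can move to 15, which is L ⇒ W
n=17: the only move is to 16(W), a W ⇒ L
n=18: can move to 9, which is L ⇒ W
n=19: the only move is to 18(W), a W ⇒ L
The starting position 19 is L: whatever Rosa does, the opponent receives a W position.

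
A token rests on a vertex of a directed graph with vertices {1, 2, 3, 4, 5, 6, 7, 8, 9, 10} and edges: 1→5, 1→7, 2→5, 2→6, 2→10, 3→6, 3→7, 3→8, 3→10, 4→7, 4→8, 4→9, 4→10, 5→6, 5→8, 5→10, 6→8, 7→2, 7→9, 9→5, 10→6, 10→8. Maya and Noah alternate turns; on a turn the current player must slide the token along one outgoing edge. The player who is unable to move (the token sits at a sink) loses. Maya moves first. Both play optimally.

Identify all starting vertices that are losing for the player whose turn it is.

1, 2, 8, 9

Work bottom-up. With no move the player to move loses. Otherwise the position is W if at least one move leads to an L position for the opponent, and L if every move leads to a W.
Every edge goes from a vertex to one that appears earlier in the order 8, 6, 10, 5, 9, 2, 7, 3, 4, 1, so processing vertices in that order labels each vertex after all of its successors.
8: no outgoing edge → L
6: →8(L), so W
10: →8(L), so W
5: →8(L), so W
9: →5(W) only, which is W, so L
2: →5(W), 10(W), 6(W) — all W, so L
7: →2(L), so W
3: →8(L), so W
4: →9(L), so W
1: →7(W), 5(W) — all W, so L
The losing starting vertices are exactly the entries labelled L in this table (4 of them).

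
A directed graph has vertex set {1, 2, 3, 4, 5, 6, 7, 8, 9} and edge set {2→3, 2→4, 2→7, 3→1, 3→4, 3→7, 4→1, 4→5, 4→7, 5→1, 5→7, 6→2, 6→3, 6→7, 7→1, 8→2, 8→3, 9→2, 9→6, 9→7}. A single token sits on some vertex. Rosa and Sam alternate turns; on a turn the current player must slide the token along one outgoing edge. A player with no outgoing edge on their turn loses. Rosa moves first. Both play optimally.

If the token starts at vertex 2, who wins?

Sam wins.

Compute win/loss labels from the base case upward. A position with no move is L. Any other position is W if it can reach an L in one move, else L.
Every edge goes from a vertex to one that appears earlier in the order 1, 7, 5, 4, 3, 2, 6, 9, 8, so processing vertices in that order labels each vertex after all of its successors.
1: no outgoing edge → L
7: reaches L-position 1 → W
5: reaches L-position 1 → W
4: reaches L-position 1 → W
3: reaches L-position 1 → W
2: only reaches 3(W), 4(W), 7(W), all W → L
6: reaches L-position 2 → W
9: reaches L-position 2 → W
8: reaches L-position 2 → W
The starting position 2 is L: whatever Rosa does, the opponent receives a W position.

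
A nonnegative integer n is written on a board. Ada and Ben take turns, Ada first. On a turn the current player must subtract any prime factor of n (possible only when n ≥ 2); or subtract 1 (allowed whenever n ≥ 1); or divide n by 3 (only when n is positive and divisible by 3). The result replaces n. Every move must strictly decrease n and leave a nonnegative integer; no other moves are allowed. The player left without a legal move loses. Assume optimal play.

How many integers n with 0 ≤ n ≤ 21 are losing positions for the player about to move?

5

Label each position W (a win for the player to move) or L (a loss). A position with no legal move is L; any other position is W exactly when some move reaches an L, and L when every move reaches a W.
n=0: no move → L
n=1: W (go to 0, an L position)
n=2: W (go to 0, an L position)
n=3: W (go to 0, an L position)
n=4: L (options 2(W), 3(W) are all W)
n=5: W (go to 0, an L position)
n=6: W (go to 4, an L position)
n=7: W (go to 0, an L position)
n=8: L (options 6(W), 7(W) are all W)
n=9: W (go to 8, an L position)
n=10: W (go to 8, an L position)
n=11: W (go to 0, an L position)
n=12: W (go to 4, an L position)
n=13: W (go to 0, an L position)
n=14: L (options 7(W), 12(W), 13(W) are all W)
n=15: W (go to 14, an L position)
n=16: W (go to 14, an L position)
n=17: W (go to 0, an L position)
n=18: L (options 6(W), 15(W), 16(W), 17(W) are all W)
n=19: W (go to 0, an L position)
n=20: W (go to 18, an L position)
n=21: W (go to 14, an L position)
L entries with 0 ≤ n ≤ 21: n = 0, 4, 8, 14, 18; that makes 5.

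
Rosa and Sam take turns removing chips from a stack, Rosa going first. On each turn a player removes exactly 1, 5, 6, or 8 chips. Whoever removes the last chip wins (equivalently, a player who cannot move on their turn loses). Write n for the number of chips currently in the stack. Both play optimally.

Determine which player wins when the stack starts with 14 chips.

Rosa wins.

Classify positions by backward induction: terminal positions (no move available) are L. From any other position, the mover wins iff some move reaches an L.
n=0: no move → L
n=1: can move to 0, which is L ⇒ W
n=2: the only move is to 1(W), a W ⇒ L
n=3: can move to 2, which is L ⇒ W
n=4: the only move is to 3(W), a W ⇒ L
n=5: can move to 4, which is L ⇒ W
n=6: can move to 0, which is L ⇒ W
n=7: can move to 2, which is L ⇒ W
n=8: can move to 2, which is L ⇒ W
n=9: can move to 4, which is L ⇒ W
n=10: can move to 4, which is L ⇒ W
n=11: moves to 10(W), 6(W), 5(W), 3(W); every one is W ⇒ L
n=12: can move to 11, which is L ⇒ W
n=13: moves to 12(W), 8(W), 7(W), 5(W); every one is W ⇒ L
n=14: can move to 13, which is L ⇒ W
From 14 Rosa can remove 1, leaving 13, reaching an L position.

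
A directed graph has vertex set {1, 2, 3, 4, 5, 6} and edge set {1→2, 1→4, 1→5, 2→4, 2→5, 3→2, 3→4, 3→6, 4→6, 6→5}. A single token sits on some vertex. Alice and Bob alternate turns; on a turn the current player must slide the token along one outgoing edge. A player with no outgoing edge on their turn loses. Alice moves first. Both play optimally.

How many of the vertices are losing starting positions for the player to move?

Work bottom-up. With no move the player to move loses. Otherwise the position is W if at least one move leads to an L position for the opponent, and L if every move leads to a W.
Every edge goes from a vertex to one that appears earlier in the order 5, 6, 4, 2, 3, 1, so processing vertices in that order labels each vertex after all of its successors.
5: no outgoing edge → L
6: W (go to 5, an L position)
4: L (sole option 6(W) is W)
2: W (go to 4, an L position)
3: W (go to 4, an L position)
1: W (go to 4, an L position)
The L vertices are 4, 5; that is 2 in all.

2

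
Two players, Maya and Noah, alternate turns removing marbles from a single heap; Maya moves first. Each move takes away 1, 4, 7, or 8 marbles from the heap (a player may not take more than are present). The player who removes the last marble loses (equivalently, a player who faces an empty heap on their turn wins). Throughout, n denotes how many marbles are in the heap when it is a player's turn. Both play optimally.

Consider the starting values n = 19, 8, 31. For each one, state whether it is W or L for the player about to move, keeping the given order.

19: W, 8: W, 31: L

Classify positions by backward induction: terminal positions (no move available) are W. From any other position, the mover wins iff some move reaches an L.
n=0: no move; the opponent has just taken the last marble and therefore loses → W
n=1: L (sole option 0(W) is W)
n=2: W (go to 1, an L position)
n=3: L (sole option 2(W) is W)
n=4: W (go to 3, an L position)
n=5: W (go to 1, an L position)
n=6: L (options 5(W), 2(W) are all W)
n=7: W (go to 6, an L position)
n=8: W (go to 1, an L position)
n=9: W (go to 1, an L position)
n=10: W (go to 6, an L position)
n=11: W (go to 3, an L position)
n=12: L (options 11(W), 8(W), 5(W), 4(W) are all W)
n=13: W (go to 12, an L position)
n=14: W (go to 6, an L position)
n=15: L (options 14(W), 11(W), 8(W), 7(W) are all W)
n=16: W (go to 15, an L position)
n=17: L (options 16(W), 13(W), 10(W), 9(W) are all W)
n=18: W (go to 17, an L position)
n=19: W (go to 15, an L position)
n=20: W (go to 12, an L position)
n=21: W (go to 17, an L position)
n=22: W (go to 15, an L position)
n=23: W (go to 15, an L position)
n=24: W (go to 17, an L position)
n=25: W (go to 17, an L position)
n=26: L (options 25(W), 22(W), 19(W), 18(W) are all W)
n=27: W (go to 26, an L position)
n=28: L (options 27(W), 24(W), 21(W), 20(W) are all W)
n=29: W (go to 28, an L position)
n=30: W (go to 26, an L position)
n=31: L (options 30(W), 27(W), 24(W), 23(W) are all W)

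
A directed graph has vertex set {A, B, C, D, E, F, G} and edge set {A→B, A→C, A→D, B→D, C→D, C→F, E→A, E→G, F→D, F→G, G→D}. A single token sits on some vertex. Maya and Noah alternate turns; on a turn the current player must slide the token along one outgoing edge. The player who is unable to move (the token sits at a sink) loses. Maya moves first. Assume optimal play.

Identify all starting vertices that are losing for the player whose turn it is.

Classify positions by backward induction: terminal positions (no move available) are L. From any other position, the mover wins iff some move reaches an L.
Every edge goes from a vertex to one that appears earlier in the order D, G, F, C, B, A, E, so processing vertices in that order labels each vertex after all of its successors.
D: no outgoing edge → L
G: →D(L), so W
F: →D(L), so W
C: →D(L), so W
B: →D(L), so W
A: →D(L), so W
E: →A(W), G(W) — all W, so L
The losing starting vertices are exactly the entries labelled L in this table (2 of them).

D, E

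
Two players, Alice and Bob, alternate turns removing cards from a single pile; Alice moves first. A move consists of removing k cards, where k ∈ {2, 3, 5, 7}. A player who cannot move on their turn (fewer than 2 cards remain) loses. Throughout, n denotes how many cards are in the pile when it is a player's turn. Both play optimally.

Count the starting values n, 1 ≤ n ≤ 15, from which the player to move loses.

Work bottom-up. With no move the player to move loses. Otherwise the position is W if at least one move leads to an L position for the opponent, and L if every move leads to a W.
n=0: no move → L
n=1: no move → L
n=2: reaches L-position 0 → W
n=3: reaches L-position 1 → W
n=4: reaches L-position 1 → W
n=5: reaches L-position 0 → W
n=6: reaches L-position 1 → W
n=7: reaches L-position 0 → W
n=8: reaches L-position 1 → W
n=9: only reaches 7(W), 6(W), 4(W), 2(W), all W → L
n=10: only reaches 8(W), 7(W), 5(W), 3(W), all W → L
n=11: reaches L-position 9 → W
n=12: reaches L-position 10 → W
n=13: reaches L-position 10 → W
n=14: reaches L-position 9 → W
n=15: reaches L-position 10 → W
L entries with 1 ≤ n ≤ 15 (n=0 is outside the asked range and is not counted): n = 1, 9, 10; that makes 3.

3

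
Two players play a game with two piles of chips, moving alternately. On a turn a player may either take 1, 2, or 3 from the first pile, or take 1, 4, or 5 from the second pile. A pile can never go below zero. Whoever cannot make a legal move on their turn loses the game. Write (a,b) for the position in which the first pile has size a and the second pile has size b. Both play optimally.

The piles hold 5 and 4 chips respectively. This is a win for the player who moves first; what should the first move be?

Work bottom-up. With no move the player to move loses. Otherwise the position is W if at least one move leads to an L position for the opponent, and L if every move leads to a W.
No move ever increases a pile, so every position that can arise here has a ≤ 5 and b ≤ 4; it is enough to label the cells with 0 ≤ a ≤ 5 and 0 ≤ b ≤ 4.
Every move lowers a or b (never raises either), so fill the grid row by row in increasing a, and left to right within a row: each cell's successors are then already labelled.
      b=0  b=1  b=2  b=3  b=4
a=0:    L    W    L    W    W
a=1:    W    L    W    L    W
a=2:    W    W    W    W    L
a=3:    W    W    W    W    W
a=4:    L    W    L    W    W
a=5:    W    L    W    L    W
Cells with no legal move (terminal, hence L): (0,0).
The remaining L cells, each justified by listing all of its moves:
(0,2): the only move is to (0,1)(W), a W ⇒ L
(1,1): moves to (0,1)(W), (1,0)(W); every one is W ⇒ L
(1,3): moves to (0,3)(W), (1,2)(W); every one is W ⇒ L
(2,4): moves to (1,4)(W), (0,4)(W), (2,3)(W), (2,0)(W); every one is W ⇒ L
(4,0): moves to (3,0)(W), (2,0)(W), (1,0)(W); every one is W ⇒ L
(4,2): moves to (3,2)(W), (2,2)(W), (1,2)(W), (4,1)(W); every one is W ⇒ L
(5,1): moves to (4,1)(W), (3,1)(W), (2,1)(W), (5,0)(W); every one is W ⇒ L
(5,3): moves to (4,3)(W), (3,3)(W), (2,3)(W), (5,2)(W); every one is W ⇒ L
Every other cell has at least one move into one of the L cells above, so it is W.
From (5,4), the L positions reachable in one move are: (2,4), (5,3). Any move reaching one of these is winning.

Move to (2,4).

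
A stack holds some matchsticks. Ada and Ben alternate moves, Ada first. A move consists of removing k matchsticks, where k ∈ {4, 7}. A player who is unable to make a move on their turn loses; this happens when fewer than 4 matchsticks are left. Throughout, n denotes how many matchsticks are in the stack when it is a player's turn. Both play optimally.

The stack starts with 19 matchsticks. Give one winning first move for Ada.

Remove 7, leaving 12.

Use the standard recursion: the mover loses at a terminal position; elsewhere, the mover wins exactly when some move hands the opponent an L position.
n=0: no move → L
n=1: no move → L
n=2: no move → L
n=3: no move → L
n=4: W (go to 0, an L position)
n=5: W (go to 1, an L position)
n=6: W (go to 2, an L position)
n=7: W (go to 3, an L position)
n=8: W (go to 1, an L position)
n=9: W (go to 2, an L position)
n=10: W (go to 3, an L position)
n=11: L (options 7(W), 4(W) are all W)
n=12: L (options 8(W), 5(W) are all W)
n=13: L (options 9(W), 6(W) are all W)
n=14: L (options 10(W), 7(W) are all W)
n=15: W (go to 11, an L position)
n=16: W (go to 12, an L position)
n=17: W (go to 13, an L position)
n=18: W (go to 14, an L position)
n=19: W (go to 12, an L position)
From 19, the L positions reachable in one move are: 12.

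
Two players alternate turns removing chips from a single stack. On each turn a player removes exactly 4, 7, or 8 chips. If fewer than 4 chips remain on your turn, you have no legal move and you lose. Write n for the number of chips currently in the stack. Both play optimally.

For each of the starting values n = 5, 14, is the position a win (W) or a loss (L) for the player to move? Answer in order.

5: W, 14: L

Compute win/loss labels from the base case upward. A position with no move is L. Any other position is W if it can reach an L in one move, else L.
n=0: no move → L
n=1: no move → L
n=2: no move → L
n=3: no move → L
n=4: reaches L-position 0 → W
n=5: reaches L-position 1 → W
n=6: reaches L-position 2 → W
n=7: reaches L-position 3 → W
n=8: reaches L-position 1 → W
n=9: reaches L-position 2 → W
n=10: reaches L-position 3 → W
n=11: reaches L-position 3 → W
n=12: only reaches 8(W), 5(W), 4(W), all W → L
n=13: only reaches 9(W), 6(W), 5(W), all W → L
n=14: only reaches 10(W), 7(W), 6(W), all W → L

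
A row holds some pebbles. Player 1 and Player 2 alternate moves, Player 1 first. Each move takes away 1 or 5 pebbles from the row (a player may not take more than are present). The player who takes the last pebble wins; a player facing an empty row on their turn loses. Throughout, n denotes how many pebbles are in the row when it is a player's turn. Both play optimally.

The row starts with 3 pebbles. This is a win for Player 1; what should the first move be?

Remove 1, leaving 2.

Positions with no move are L. A position that does have a move is losing for the player to move precisely when every available move leads to a winning position for the opponent. Fill in the labels:
n=0: no move → L
n=1: can move to 0, which is L ⇒ W
n=2: the only move is to 1(W), a W ⇒ L
n=3: can move to 2, which is L ⇒ W
From 3, the L positions reachable in one move are: 2.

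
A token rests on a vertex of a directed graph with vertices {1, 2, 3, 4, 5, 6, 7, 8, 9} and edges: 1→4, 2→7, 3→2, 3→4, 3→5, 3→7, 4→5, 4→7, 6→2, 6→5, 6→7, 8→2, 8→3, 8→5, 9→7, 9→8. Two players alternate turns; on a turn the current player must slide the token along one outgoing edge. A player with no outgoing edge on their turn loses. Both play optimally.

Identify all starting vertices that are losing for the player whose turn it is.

1, 5, 7

Positions with no move are L. A position that does have a move is losing for the player to move precisely when every available move leads to a winning position for the opponent. Fill in the labels:
Every edge goes from a vertex to one that appears earlier in the order 5, 7, 2, 4, 3, 8, 6, 1, 9, so processing vertices in that order labels each vertex after all of its successors.
5: no outgoing edge → L
7: no outgoing edge → L
2: can move to 7, which is L ⇒ W
4: can move to 7, which is L ⇒ W
3: can move to 7, which is L ⇒ W
8: can move to 5, which is L ⇒ W
6: can move to 7, which is L ⇒ W
1: the only move is to 4(W), a W ⇒ L
9: can move to 7, which is L ⇒ W
The losing starting vertices are exactly the entries labelled L in this table (3 of them).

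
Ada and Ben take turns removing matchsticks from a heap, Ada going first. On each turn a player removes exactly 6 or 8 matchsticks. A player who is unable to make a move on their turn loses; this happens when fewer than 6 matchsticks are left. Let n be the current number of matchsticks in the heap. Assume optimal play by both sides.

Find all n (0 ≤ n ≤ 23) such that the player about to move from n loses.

0, 1, 2, 3, 4, 5, 14, 15, 16, 17, 18, 19

Label each position W (a win for the player to move) or L (a loss). A position with no legal move is L; any other position is W exactly when some move reaches an L, and L when every move reaches a W.
n=0: no move → L
n=1: no move → L
n=2: no move → L
n=3: no move → L
n=4: no move → L
n=5: no move → L
n=6: can move to 0, which is L ⇒ W
n=7: can move to 1, which is L ⇒ W
n=8: can move to 2, which is L ⇒ W
n=9: can move to 3, which is L ⇒ W
n=10: can move to 4, which is L ⇒ W
n=11: can move to 5, which is L ⇒ W
n=12: can move to 4, which is L ⇒ W
n=13: can move to 5, which is L ⇒ W
n=14: moves to 8(W), 6(W); every one is W ⇒ L
n=15: moves to 9(W), 7(W); every one is W ⇒ L
n=16: moves to 10(W), 8(W); every one is W ⇒ L
n=17: moves to 11(W), 9(W); every one is W ⇒ L
n=18: moves to 12(W), 10(W); every one is W ⇒ L
n=19: moves to 13(W), 11(W); every one is W ⇒ L
n=20: can move to 14, which is L ⇒ W
n=21: can move to 15, which is L ⇒ W
n=22: can move to 16, which is L ⇒ W
n=23: can move to 17, which is L ⇒ W
The losing starting values of n are exactly the entries labelled L in this table (12 of them).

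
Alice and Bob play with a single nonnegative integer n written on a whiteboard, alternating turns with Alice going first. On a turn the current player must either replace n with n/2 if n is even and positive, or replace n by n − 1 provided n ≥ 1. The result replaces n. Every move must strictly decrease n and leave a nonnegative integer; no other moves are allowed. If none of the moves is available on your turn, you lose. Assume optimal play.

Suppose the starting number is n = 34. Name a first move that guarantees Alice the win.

Move to 17.

Classify positions by backward induction: terminal positions (no move available) are L. From any other position, the mover wins iff some move reaches an L.
n=0: no move → L
n=1: can move to 0, which is L ⇒ W
n=2: the only move is to 1(W), a W ⇒ L
n=3: can move to 2, which is L ⇒ W
n=4: can move to 2, which is L ⇒ W
n=5: the only move is to 4(W), a W ⇒ L
n=6: can move to 5, which is L ⇒ W
n=7: the only move is to 6(W), a W ⇒ L
n=8: can move to 7, which is L ⇒ W
n=9: the only move is to 8(W), a W ⇒ L
n=10: can move to 5, which is L ⇒ W
n=11: the only move is to 10(W), a W ⇒ L
n=12: can move to 11, which is L ⇒ W
n=13: the only move is to 12(W), a W ⇒ L
n=14: can move to 7, which is L ⇒ W
n=15: the only move is to 14(W), a W ⇒ L
n=16: can move to 15, which is L ⇒ W
n=17: the only move is to 16(W), a W ⇒ L
n=18: can move to 9, which is L ⇒ W
n=19: the only move is to 18(W), a W ⇒ L
n=20: can move to 19, which is L ⇒ W
n=21: the only move is to 20(W), a W ⇒ L
n=22: can move to 11, which is L ⇒ W
n=23: the only move is to 22(W), a W ⇒ L
n=24: can move to 23, which is L ⇒ W
n=25: the only move is to 24(W), a W ⇒ L
n=26: can move to 13, which is L ⇒ W
n=27: the only move is to 26(W), a W ⇒ L
n=28: can move to 27, which is L ⇒ W
n=29: the only move is to 28(W), a W ⇒ L
n=30: can move to 15, which is L ⇒ W
n=31: the only move is to 30(W), a W ⇒ L
n=32: can move to 31, which is L ⇒ W
n=33: the only move is to 32(W), a W ⇒ L
n=34: can move to 17, which is L ⇒ W
From 34, the L positions reachable in one move are: 17, 33. Any move reaching one of these is winning.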